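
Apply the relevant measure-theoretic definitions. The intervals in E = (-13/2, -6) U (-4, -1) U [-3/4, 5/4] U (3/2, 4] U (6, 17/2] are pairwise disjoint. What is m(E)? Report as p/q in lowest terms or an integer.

For pairwise disjoint intervals, m(union_i I_i) = sum_i m(I_i),
and m is invariant under swapping open/closed endpoints (single points have measure 0).
So m(E) = sum_i (b_i - a_i).
  I_1 has length -6 - (-13/2) = 1/2.
  I_2 has length -1 - (-4) = 3.
  I_3 has length 5/4 - (-3/4) = 2.
  I_4 has length 4 - 3/2 = 5/2.
  I_5 has length 17/2 - 6 = 5/2.
Summing:
  m(E) = 1/2 + 3 + 2 + 5/2 + 5/2 = 21/2.

21/2


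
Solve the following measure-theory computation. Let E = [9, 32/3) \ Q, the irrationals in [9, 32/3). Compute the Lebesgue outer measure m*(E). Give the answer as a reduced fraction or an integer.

The interval I = [9, 32/3) has m(I) = 32/3 - 9 = 5/3 (endpoints are measure-zero, so open/closed/half-open agree). Write I = (I cap Q) u (I \ Q). The rationals in I are countable, so m*(I cap Q) = 0 (cover each rational by intervals whose total length is arbitrarily small). By countable subadditivity m*(I) <= m*(I cap Q) + m*(I \ Q), hence m*(I \ Q) >= m(I) = 5/3. The reverse inequality m*(I \ Q) <= m*(I) = 5/3 is trivial since (I \ Q) is a subset of I. Therefore m*(I \ Q) = 5/3.

5/3


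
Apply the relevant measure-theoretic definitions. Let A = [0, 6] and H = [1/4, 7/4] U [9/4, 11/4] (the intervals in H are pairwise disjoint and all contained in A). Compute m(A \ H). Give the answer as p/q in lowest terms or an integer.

The ambient interval has length m(A) = 6 - 0 = 6.
Since the holes are disjoint and sit inside A, by finite additivity
  m(H) = sum_i (b_i - a_i), and m(A \ H) = m(A) - m(H).
Computing the hole measures:
  m(H_1) = 7/4 - 1/4 = 3/2.
  m(H_2) = 11/4 - 9/4 = 1/2.
Summed: m(H) = 3/2 + 1/2 = 2.
So m(A \ H) = 6 - 2 = 4.

4


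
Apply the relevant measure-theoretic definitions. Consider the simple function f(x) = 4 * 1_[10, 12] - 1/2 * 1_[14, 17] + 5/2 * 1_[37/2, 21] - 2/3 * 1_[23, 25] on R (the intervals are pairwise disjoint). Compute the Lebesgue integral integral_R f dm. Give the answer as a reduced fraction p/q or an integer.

For a simple function f = sum_i c_i * 1_{A_i} with disjoint A_i,
  integral f dm = sum_i c_i * m(A_i).
Lengths of the A_i:
  m(A_1) = 12 - 10 = 2.
  m(A_2) = 17 - 14 = 3.
  m(A_3) = 21 - 37/2 = 5/2.
  m(A_4) = 25 - 23 = 2.
Contributions c_i * m(A_i):
  (4) * (2) = 8.
  (-1/2) * (3) = -3/2.
  (5/2) * (5/2) = 25/4.
  (-2/3) * (2) = -4/3.
Total: 8 - 3/2 + 25/4 - 4/3 = 137/12.

137/12


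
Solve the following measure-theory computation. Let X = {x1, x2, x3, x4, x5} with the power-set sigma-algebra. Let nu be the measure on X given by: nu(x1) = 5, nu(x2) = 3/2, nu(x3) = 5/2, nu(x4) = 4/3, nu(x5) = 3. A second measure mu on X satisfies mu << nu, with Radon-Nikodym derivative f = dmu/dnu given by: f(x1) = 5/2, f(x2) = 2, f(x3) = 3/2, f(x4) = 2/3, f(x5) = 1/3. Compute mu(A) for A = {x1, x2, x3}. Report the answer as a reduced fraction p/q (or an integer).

By the defining property of the Radon-Nikodym derivative, for every measurable set A,
  mu(A) = integral_A f dnu.
Since nu is a discrete measure concentrated on the atoms of X, the integral over A reduces to the sum
  mu(A) = sum_{x in A} f(x) * nu({x}).
Computing each term:
  x1: f(x1) * nu(x1) = 5/2 * 5 = 25/2.
  x2: f(x2) * nu(x2) = 2 * 3/2 = 3.
  x3: f(x3) * nu(x3) = 3/2 * 5/2 = 15/4.
Summing: mu(A) = 25/2 + 3 + 15/4 = 77/4.

77/4


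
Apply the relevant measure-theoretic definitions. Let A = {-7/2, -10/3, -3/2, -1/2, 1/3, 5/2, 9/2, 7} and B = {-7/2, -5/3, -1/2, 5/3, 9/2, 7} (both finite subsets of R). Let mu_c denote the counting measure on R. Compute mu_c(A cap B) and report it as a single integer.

Counting measure on a finite set equals cardinality. mu_c(A cap B) = |A cap B| (elements appearing in both).
Enumerating the elements of A that also lie in B gives 4 element(s).
So mu_c(A cap B) = 4.

4


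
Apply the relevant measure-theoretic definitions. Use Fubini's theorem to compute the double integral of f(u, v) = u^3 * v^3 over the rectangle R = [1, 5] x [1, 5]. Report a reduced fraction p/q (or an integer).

f(u, v) is a tensor product of a function of u and a function of v, and both factors are bounded continuous (hence Lebesgue integrable) on the rectangle, so Fubini's theorem applies:
  integral_R f d(m x m) = (integral_a1^b1 u^3 du) * (integral_a2^b2 v^3 dv).
Inner integral in u: integral_{1}^{5} u^3 du = (5^4 - 1^4)/4
  = 156.
Inner integral in v: integral_{1}^{5} v^3 dv = (5^4 - 1^4)/4
  = 156.
Product: (156) * (156) = 24336.

24336


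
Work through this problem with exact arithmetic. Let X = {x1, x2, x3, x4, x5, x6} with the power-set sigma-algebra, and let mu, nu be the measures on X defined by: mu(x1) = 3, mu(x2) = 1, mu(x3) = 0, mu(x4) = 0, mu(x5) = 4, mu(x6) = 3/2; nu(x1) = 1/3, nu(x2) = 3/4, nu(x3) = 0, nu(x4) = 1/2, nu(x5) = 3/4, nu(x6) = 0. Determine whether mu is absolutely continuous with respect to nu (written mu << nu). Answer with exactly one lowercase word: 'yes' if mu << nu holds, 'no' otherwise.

mu << nu means: every nu-null measurable set is also mu-null; equivalently, for every atom x, if nu({x}) = 0 then mu({x}) = 0.
Checking each atom:
  x1: nu = 1/3 > 0 -> no constraint.
  x2: nu = 3/4 > 0 -> no constraint.
  x3: nu = 0, mu = 0 -> consistent with mu << nu.
  x4: nu = 1/2 > 0 -> no constraint.
  x5: nu = 3/4 > 0 -> no constraint.
  x6: nu = 0, mu = 3/2 > 0 -> violates mu << nu.
The atom(s) x6 violate the condition (nu = 0 but mu > 0). Therefore mu is NOT absolutely continuous w.r.t. nu.

no


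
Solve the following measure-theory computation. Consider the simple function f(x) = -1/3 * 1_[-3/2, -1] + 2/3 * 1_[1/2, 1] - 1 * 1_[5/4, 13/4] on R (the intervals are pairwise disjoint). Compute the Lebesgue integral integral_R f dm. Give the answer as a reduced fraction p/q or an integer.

For a simple function f = sum_i c_i * 1_{A_i} with disjoint A_i,
  integral f dm = sum_i c_i * m(A_i).
Lengths of the A_i:
  m(A_1) = -1 - (-3/2) = 1/2.
  m(A_2) = 1 - 1/2 = 1/2.
  m(A_3) = 13/4 - 5/4 = 2.
Contributions c_i * m(A_i):
  (-1/3) * (1/2) = -1/6.
  (2/3) * (1/2) = 1/3.
  (-1) * (2) = -2.
Total: -1/6 + 1/3 - 2 = -11/6.

-11/6


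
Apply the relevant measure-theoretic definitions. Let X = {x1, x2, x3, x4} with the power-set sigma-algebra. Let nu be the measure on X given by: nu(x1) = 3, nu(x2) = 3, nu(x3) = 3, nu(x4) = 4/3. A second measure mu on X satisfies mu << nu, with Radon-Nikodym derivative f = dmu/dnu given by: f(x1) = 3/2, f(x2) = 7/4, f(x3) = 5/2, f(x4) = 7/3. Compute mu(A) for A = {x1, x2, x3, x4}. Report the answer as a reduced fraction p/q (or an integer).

By the defining property of the Radon-Nikodym derivative, for every measurable set A,
  mu(A) = integral_A f dnu.
Since nu is a discrete measure concentrated on the atoms of X, the integral over A reduces to the sum
  mu(A) = sum_{x in A} f(x) * nu({x}).
Computing each term:
  x1: f(x1) * nu(x1) = 3/2 * 3 = 9/2.
  x2: f(x2) * nu(x2) = 7/4 * 3 = 21/4.
  x3: f(x3) * nu(x3) = 5/2 * 3 = 15/2.
  x4: f(x4) * nu(x4) = 7/3 * 4/3 = 28/9.
Summing: mu(A) = 9/2 + 21/4 + 15/2 + 28/9 = 733/36.

733/36


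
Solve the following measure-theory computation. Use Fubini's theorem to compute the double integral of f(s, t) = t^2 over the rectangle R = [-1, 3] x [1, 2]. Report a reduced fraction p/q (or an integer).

f(s, t) is a tensor product of a function of s and a function of t, and both factors are bounded continuous (hence Lebesgue integrable) on the rectangle, so Fubini's theorem applies:
  integral_R f d(m x m) = (integral_a1^b1 1 ds) * (integral_a2^b2 t^2 dt).
Inner integral in s: integral_{-1}^{3} 1 ds = (3^1 - (-1)^1)/1
  = 4.
Inner integral in t: integral_{1}^{2} t^2 dt = (2^3 - 1^3)/3
  = 7/3.
Product: (4) * (7/3) = 28/3.

28/3


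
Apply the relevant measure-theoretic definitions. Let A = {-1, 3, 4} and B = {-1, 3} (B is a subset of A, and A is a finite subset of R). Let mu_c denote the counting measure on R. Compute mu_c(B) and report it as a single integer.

Counting measure assigns mu_c(E) = |E| (number of elements) when E is finite.
B has 2 element(s), so mu_c(B) = 2.

2


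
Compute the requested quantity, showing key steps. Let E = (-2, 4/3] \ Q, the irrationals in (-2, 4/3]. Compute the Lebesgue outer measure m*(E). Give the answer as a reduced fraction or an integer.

The interval I = (-2, 4/3] has m(I) = 4/3 - (-2) = 10/3 (endpoints are measure-zero, so open/closed/half-open agree). Write I = (I cap Q) u (I \ Q). The rationals in I are countable, so m*(I cap Q) = 0 (cover each rational by intervals whose total length is arbitrarily small). By countable subadditivity m*(I) <= m*(I cap Q) + m*(I \ Q), hence m*(I \ Q) >= m(I) = 10/3. The reverse inequality m*(I \ Q) <= m*(I) = 10/3 is trivial since (I \ Q) is a subset of I. Therefore m*(I \ Q) = 10/3.

10/3


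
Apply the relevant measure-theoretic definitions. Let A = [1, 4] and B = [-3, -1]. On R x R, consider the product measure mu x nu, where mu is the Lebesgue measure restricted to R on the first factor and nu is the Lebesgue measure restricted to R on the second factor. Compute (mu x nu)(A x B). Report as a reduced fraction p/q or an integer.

For a measurable rectangle A x B, the product measure satisfies
  (mu x nu)(A x B) = mu(A) * nu(B).
  mu(A) = 3.
  nu(B) = 2.
  (mu x nu)(A x B) = 3 * 2 = 6.

6


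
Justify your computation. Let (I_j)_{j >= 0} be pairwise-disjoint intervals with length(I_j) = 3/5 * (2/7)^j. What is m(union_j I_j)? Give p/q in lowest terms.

By countable additivity of the Lebesgue measure on pairwise disjoint measurable sets,
  m(union_{j >= 0} I_j) = sum_{j >= 0} m(I_j) = sum_{j >= 0} a * r^j,
  with a = 3/5 and r = 2/7.
Since 0 < r = 2/7 < 1, the geometric series converges:
  sum_{j >= 0} a * r^j = a / (1 - r).
  = 3/5 / (1 - 2/7)
  = 3/5 / (5/7)
  = 21/25.

21/25


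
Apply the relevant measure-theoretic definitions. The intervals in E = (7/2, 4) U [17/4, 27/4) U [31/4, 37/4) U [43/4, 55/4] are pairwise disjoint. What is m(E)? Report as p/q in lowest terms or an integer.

For pairwise disjoint intervals, m(union_i I_i) = sum_i m(I_i),
and m is invariant under swapping open/closed endpoints (single points have measure 0).
So m(E) = sum_i (b_i - a_i).
  I_1 has length 4 - 7/2 = 1/2.
  I_2 has length 27/4 - 17/4 = 5/2.
  I_3 has length 37/4 - 31/4 = 3/2.
  I_4 has length 55/4 - 43/4 = 3.
Summing:
  m(E) = 1/2 + 5/2 + 3/2 + 3 = 15/2.

15/2


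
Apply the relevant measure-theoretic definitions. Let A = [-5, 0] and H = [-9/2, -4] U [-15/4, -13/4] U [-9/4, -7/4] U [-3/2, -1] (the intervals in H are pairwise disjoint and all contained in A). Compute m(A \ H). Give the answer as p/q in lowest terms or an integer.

The ambient interval has length m(A) = 0 - (-5) = 5.
Since the holes are disjoint and sit inside A, by finite additivity
  m(H) = sum_i (b_i - a_i), and m(A \ H) = m(A) - m(H).
Computing the hole measures:
  m(H_1) = -4 - (-9/2) = 1/2.
  m(H_2) = -13/4 - (-15/4) = 1/2.
  m(H_3) = -7/4 - (-9/4) = 1/2.
  m(H_4) = -1 - (-3/2) = 1/2.
Summed: m(H) = 1/2 + 1/2 + 1/2 + 1/2 = 2.
So m(A \ H) = 5 - 2 = 3.

3


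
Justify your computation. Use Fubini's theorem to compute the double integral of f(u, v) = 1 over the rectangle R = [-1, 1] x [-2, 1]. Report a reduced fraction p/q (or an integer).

f(u, v) is a tensor product of a function of u and a function of v, and both factors are bounded continuous (hence Lebesgue integrable) on the rectangle, so Fubini's theorem applies:
  integral_R f d(m x m) = (integral_a1^b1 1 du) * (integral_a2^b2 1 dv).
Inner integral in u: integral_{-1}^{1} 1 du = (1^1 - (-1)^1)/1
  = 2.
Inner integral in v: integral_{-2}^{1} 1 dv = (1^1 - (-2)^1)/1
  = 3.
Product: (2) * (3) = 6.

6


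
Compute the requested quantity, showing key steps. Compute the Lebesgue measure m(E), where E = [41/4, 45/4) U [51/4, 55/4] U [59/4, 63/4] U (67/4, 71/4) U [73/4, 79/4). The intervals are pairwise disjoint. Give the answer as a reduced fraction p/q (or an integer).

For pairwise disjoint intervals, m(union_i I_i) = sum_i m(I_i),
and m is invariant under swapping open/closed endpoints (single points have measure 0).
So m(E) = sum_i (b_i - a_i).
  I_1 has length 45/4 - 41/4 = 1.
  I_2 has length 55/4 - 51/4 = 1.
  I_3 has length 63/4 - 59/4 = 1.
  I_4 has length 71/4 - 67/4 = 1.
  I_5 has length 79/4 - 73/4 = 3/2.
Summing:
  m(E) = 1 + 1 + 1 + 1 + 3/2 = 11/2.

11/2


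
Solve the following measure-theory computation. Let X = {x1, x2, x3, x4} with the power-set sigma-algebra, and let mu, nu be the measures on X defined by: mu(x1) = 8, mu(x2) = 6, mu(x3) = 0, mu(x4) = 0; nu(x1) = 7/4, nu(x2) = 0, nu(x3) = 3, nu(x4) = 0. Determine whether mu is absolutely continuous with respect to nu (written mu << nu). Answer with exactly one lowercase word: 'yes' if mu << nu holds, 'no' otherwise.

mu << nu means: every nu-null measurable set is also mu-null; equivalently, for every atom x, if nu({x}) = 0 then mu({x}) = 0.
Checking each atom:
  x1: nu = 7/4 > 0 -> no constraint.
  x2: nu = 0, mu = 6 > 0 -> violates mu << nu.
  x3: nu = 3 > 0 -> no constraint.
  x4: nu = 0, mu = 0 -> consistent with mu << nu.
The atom(s) x2 violate the condition (nu = 0 but mu > 0). Therefore mu is NOT absolutely continuous w.r.t. nu.

no


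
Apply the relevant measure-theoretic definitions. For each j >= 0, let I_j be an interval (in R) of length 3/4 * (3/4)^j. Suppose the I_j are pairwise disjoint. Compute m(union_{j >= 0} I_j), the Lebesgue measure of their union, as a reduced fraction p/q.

By countable additivity of the Lebesgue measure on pairwise disjoint measurable sets,
  m(union_{j >= 0} I_j) = sum_{j >= 0} m(I_j) = sum_{j >= 0} a * r^j,
  with a = 3/4 and r = 3/4.
Since 0 < r = 3/4 < 1, the geometric series converges:
  sum_{j >= 0} a * r^j = a / (1 - r).
  = 3/4 / (1 - 3/4)
  = 3/4 / (1/4)
  = 3.

3


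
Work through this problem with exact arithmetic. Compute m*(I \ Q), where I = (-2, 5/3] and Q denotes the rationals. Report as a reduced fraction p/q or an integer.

The interval I = (-2, 5/3] has m(I) = 5/3 - (-2) = 11/3 (endpoints are measure-zero, so open/closed/half-open agree). Write I = (I cap Q) u (I \ Q). The rationals in I are countable, so m*(I cap Q) = 0 (cover each rational by intervals whose total length is arbitrarily small). By countable subadditivity m*(I) <= m*(I cap Q) + m*(I \ Q), hence m*(I \ Q) >= m(I) = 11/3. The reverse inequality m*(I \ Q) <= m*(I) = 11/3 is trivial since (I \ Q) is a subset of I. Therefore m*(I \ Q) = 11/3.

11/3


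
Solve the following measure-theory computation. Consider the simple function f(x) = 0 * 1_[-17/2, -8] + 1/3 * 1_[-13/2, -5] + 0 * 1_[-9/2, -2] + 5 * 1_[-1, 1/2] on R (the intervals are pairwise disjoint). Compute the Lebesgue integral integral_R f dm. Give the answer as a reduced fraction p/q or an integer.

For a simple function f = sum_i c_i * 1_{A_i} with disjoint A_i,
  integral f dm = sum_i c_i * m(A_i).
Lengths of the A_i:
  m(A_1) = -8 - (-17/2) = 1/2.
  m(A_2) = -5 - (-13/2) = 3/2.
  m(A_3) = -2 - (-9/2) = 5/2.
  m(A_4) = 1/2 - (-1) = 3/2.
Contributions c_i * m(A_i):
  (0) * (1/2) = 0.
  (1/3) * (3/2) = 1/2.
  (0) * (5/2) = 0.
  (5) * (3/2) = 15/2.
Total: 0 + 1/2 + 0 + 15/2 = 8.

8


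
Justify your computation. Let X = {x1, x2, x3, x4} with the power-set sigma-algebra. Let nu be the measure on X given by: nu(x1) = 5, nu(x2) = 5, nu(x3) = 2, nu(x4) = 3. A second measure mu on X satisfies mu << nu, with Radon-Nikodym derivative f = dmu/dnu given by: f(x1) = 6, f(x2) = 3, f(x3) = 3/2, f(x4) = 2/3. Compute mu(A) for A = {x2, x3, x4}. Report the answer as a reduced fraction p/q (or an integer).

By the defining property of the Radon-Nikodym derivative, for every measurable set A,
  mu(A) = integral_A f dnu.
Since nu is a discrete measure concentrated on the atoms of X, the integral over A reduces to the sum
  mu(A) = sum_{x in A} f(x) * nu({x}).
Computing each term:
  x2: f(x2) * nu(x2) = 3 * 5 = 15.
  x3: f(x3) * nu(x3) = 3/2 * 2 = 3.
  x4: f(x4) * nu(x4) = 2/3 * 3 = 2.
Summing: mu(A) = 15 + 3 + 2 = 20.

20


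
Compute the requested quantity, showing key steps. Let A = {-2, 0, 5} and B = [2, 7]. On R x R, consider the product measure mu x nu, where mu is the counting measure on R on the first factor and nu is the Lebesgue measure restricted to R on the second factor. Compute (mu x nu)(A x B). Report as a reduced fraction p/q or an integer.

For a measurable rectangle A x B, the product measure satisfies
  (mu x nu)(A x B) = mu(A) * nu(B).
  mu(A) = 3.
  nu(B) = 5.
  (mu x nu)(A x B) = 3 * 5 = 15.

15


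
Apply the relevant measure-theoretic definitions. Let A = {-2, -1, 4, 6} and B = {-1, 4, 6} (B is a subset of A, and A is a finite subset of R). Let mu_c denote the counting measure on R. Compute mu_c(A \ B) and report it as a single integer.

Counting measure assigns mu_c(E) = |E| (number of elements) when E is finite. For B subset A, A \ B is the set of elements of A not in B, so |A \ B| = |A| - |B|.
|A| = 4, |B| = 3, so mu_c(A \ B) = 4 - 3 = 1.

1


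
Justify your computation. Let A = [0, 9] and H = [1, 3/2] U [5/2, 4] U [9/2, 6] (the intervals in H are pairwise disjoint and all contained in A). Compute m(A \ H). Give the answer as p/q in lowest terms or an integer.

The ambient interval has length m(A) = 9 - 0 = 9.
Since the holes are disjoint and sit inside A, by finite additivity
  m(H) = sum_i (b_i - a_i), and m(A \ H) = m(A) - m(H).
Computing the hole measures:
  m(H_1) = 3/2 - 1 = 1/2.
  m(H_2) = 4 - 5/2 = 3/2.
  m(H_3) = 6 - 9/2 = 3/2.
Summed: m(H) = 1/2 + 3/2 + 3/2 = 7/2.
So m(A \ H) = 9 - 7/2 = 11/2.

11/2


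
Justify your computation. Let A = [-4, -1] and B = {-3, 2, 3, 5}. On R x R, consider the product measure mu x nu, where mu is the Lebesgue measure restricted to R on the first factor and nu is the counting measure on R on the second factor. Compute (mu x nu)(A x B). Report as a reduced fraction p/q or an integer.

For a measurable rectangle A x B, the product measure satisfies
  (mu x nu)(A x B) = mu(A) * nu(B).
  mu(A) = 3.
  nu(B) = 4.
  (mu x nu)(A x B) = 3 * 4 = 12.

12


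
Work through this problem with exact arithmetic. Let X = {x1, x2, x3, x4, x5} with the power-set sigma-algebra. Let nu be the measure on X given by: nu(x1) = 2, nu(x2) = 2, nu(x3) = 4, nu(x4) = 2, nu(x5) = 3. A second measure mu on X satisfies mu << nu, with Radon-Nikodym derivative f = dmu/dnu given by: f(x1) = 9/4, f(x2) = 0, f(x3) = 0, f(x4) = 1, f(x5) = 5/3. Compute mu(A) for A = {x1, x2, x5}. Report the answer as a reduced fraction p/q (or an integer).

By the defining property of the Radon-Nikodym derivative, for every measurable set A,
  mu(A) = integral_A f dnu.
Since nu is a discrete measure concentrated on the atoms of X, the integral over A reduces to the sum
  mu(A) = sum_{x in A} f(x) * nu({x}).
Computing each term:
  x1: f(x1) * nu(x1) = 9/4 * 2 = 9/2.
  x2: f(x2) * nu(x2) = 0 * 2 = 0.
  x5: f(x5) * nu(x5) = 5/3 * 3 = 5.
Summing: mu(A) = 9/2 + 0 + 5 = 19/2.

19/2


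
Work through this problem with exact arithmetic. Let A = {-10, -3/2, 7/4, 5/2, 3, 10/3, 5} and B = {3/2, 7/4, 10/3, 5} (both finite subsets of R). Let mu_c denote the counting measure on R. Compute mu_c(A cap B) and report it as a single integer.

Counting measure on a finite set equals cardinality. mu_c(A cap B) = |A cap B| (elements appearing in both).
Enumerating the elements of A that also lie in B gives 3 element(s).
So mu_c(A cap B) = 3.

3


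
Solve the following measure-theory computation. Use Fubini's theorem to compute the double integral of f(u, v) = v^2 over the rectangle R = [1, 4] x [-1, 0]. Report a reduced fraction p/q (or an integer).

f(u, v) is a tensor product of a function of u and a function of v, and both factors are bounded continuous (hence Lebesgue integrable) on the rectangle, so Fubini's theorem applies:
  integral_R f d(m x m) = (integral_a1^b1 1 du) * (integral_a2^b2 v^2 dv).
Inner integral in u: integral_{1}^{4} 1 du = (4^1 - 1^1)/1
  = 3.
Inner integral in v: integral_{-1}^{0} v^2 dv = (0^3 - (-1)^3)/3
  = 1/3.
Product: (3) * (1/3) = 1.

1


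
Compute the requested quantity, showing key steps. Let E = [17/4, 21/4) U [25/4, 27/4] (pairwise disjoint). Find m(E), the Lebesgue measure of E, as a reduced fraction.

For pairwise disjoint intervals, m(union_i I_i) = sum_i m(I_i),
and m is invariant under swapping open/closed endpoints (single points have measure 0).
So m(E) = sum_i (b_i - a_i).
  I_1 has length 21/4 - 17/4 = 1.
  I_2 has length 27/4 - 25/4 = 1/2.
Summing:
  m(E) = 1 + 1/2 = 3/2.

3/2


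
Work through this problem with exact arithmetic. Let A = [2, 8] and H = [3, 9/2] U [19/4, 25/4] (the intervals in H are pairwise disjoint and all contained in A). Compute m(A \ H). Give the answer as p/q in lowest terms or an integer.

The ambient interval has length m(A) = 8 - 2 = 6.
Since the holes are disjoint and sit inside A, by finite additivity
  m(H) = sum_i (b_i - a_i), and m(A \ H) = m(A) - m(H).
Computing the hole measures:
  m(H_1) = 9/2 - 3 = 3/2.
  m(H_2) = 25/4 - 19/4 = 3/2.
Summed: m(H) = 3/2 + 3/2 = 3.
So m(A \ H) = 6 - 3 = 3.

3


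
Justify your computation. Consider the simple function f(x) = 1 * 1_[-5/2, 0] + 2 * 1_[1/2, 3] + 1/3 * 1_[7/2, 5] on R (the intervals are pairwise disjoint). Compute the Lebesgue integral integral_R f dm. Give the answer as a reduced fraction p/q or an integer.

For a simple function f = sum_i c_i * 1_{A_i} with disjoint A_i,
  integral f dm = sum_i c_i * m(A_i).
Lengths of the A_i:
  m(A_1) = 0 - (-5/2) = 5/2.
  m(A_2) = 3 - 1/2 = 5/2.
  m(A_3) = 5 - 7/2 = 3/2.
Contributions c_i * m(A_i):
  (1) * (5/2) = 5/2.
  (2) * (5/2) = 5.
  (1/3) * (3/2) = 1/2.
Total: 5/2 + 5 + 1/2 = 8.

8


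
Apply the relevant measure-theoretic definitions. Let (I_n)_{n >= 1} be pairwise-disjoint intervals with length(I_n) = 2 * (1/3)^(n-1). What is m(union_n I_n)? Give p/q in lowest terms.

By countable additivity of the Lebesgue measure on pairwise disjoint measurable sets,
  m(union_{n >= 1} I_n) = sum_{n >= 1} m(I_n) = sum_{n >= 1} a * r^(n-1),
  with a = 2 and r = 1/3.
Since 0 < r = 1/3 < 1, the geometric series converges:
  sum_{n >= 1} a * r^(n-1) = a / (1 - r).
  = 2 / (1 - 1/3)
  = 2 / (2/3)
  = 3.

3


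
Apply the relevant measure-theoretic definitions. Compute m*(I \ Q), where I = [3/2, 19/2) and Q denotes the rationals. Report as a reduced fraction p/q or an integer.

The interval I = [3/2, 19/2) has m(I) = 19/2 - 3/2 = 8 (endpoints are measure-zero, so open/closed/half-open agree). Write I = (I cap Q) u (I \ Q). The rationals in I are countable, so m*(I cap Q) = 0 (cover each rational by intervals whose total length is arbitrarily small). By countable subadditivity m*(I) <= m*(I cap Q) + m*(I \ Q), hence m*(I \ Q) >= m(I) = 8. The reverse inequality m*(I \ Q) <= m*(I) = 8 is trivial since (I \ Q) is a subset of I. Therefore m*(I \ Q) = 8.

8


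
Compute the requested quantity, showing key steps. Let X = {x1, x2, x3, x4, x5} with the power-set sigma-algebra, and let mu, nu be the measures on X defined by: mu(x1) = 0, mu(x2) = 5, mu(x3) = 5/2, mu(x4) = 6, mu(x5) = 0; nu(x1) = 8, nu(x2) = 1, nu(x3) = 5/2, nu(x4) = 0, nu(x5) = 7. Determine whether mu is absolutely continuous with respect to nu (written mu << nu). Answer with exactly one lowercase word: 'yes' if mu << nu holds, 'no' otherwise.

mu << nu means: every nu-null measurable set is also mu-null; equivalently, for every atom x, if nu({x}) = 0 then mu({x}) = 0.
Checking each atom:
  x1: nu = 8 > 0 -> no constraint.
  x2: nu = 1 > 0 -> no constraint.
  x3: nu = 5/2 > 0 -> no constraint.
  x4: nu = 0, mu = 6 > 0 -> violates mu << nu.
  x5: nu = 7 > 0 -> no constraint.
The atom(s) x4 violate the condition (nu = 0 but mu > 0). Therefore mu is NOT absolutely continuous w.r.t. nu.

no


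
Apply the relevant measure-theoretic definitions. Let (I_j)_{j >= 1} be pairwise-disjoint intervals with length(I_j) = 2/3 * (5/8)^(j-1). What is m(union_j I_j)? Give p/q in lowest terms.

By countable additivity of the Lebesgue measure on pairwise disjoint measurable sets,
  m(union_{j >= 1} I_j) = sum_{j >= 1} m(I_j) = sum_{j >= 1} a * r^(j-1),
  with a = 2/3 and r = 5/8.
Since 0 < r = 5/8 < 1, the geometric series converges:
  sum_{j >= 1} a * r^(j-1) = a / (1 - r).
  = 2/3 / (1 - 5/8)
  = 2/3 / (3/8)
  = 16/9.

16/9


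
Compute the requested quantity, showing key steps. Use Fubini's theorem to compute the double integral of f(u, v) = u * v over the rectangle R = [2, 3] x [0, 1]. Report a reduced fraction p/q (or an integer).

f(u, v) is a tensor product of a function of u and a function of v, and both factors are bounded continuous (hence Lebesgue integrable) on the rectangle, so Fubini's theorem applies:
  integral_R f d(m x m) = (integral_a1^b1 u du) * (integral_a2^b2 v dv).
Inner integral in u: integral_{2}^{3} u du = (3^2 - 2^2)/2
  = 5/2.
Inner integral in v: integral_{0}^{1} v dv = (1^2 - 0^2)/2
  = 1/2.
Product: (5/2) * (1/2) = 5/4.

5/4


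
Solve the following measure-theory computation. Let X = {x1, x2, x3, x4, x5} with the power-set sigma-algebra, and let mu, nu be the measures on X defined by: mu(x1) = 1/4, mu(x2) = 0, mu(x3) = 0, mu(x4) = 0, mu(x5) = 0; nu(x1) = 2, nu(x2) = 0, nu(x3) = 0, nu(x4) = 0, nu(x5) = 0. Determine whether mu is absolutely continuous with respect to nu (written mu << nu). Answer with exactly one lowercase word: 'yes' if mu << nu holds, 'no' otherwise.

mu << nu means: every nu-null measurable set is also mu-null; equivalently, for every atom x, if nu({x}) = 0 then mu({x}) = 0.
Checking each atom:
  x1: nu = 2 > 0 -> no constraint.
  x2: nu = 0, mu = 0 -> consistent with mu << nu.
  x3: nu = 0, mu = 0 -> consistent with mu << nu.
  x4: nu = 0, mu = 0 -> consistent with mu << nu.
  x5: nu = 0, mu = 0 -> consistent with mu << nu.
No atom violates the condition. Therefore mu << nu.

yes


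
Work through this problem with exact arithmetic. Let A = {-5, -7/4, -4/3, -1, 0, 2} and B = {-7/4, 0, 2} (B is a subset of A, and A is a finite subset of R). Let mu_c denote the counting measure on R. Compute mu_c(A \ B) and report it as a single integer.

Counting measure assigns mu_c(E) = |E| (number of elements) when E is finite. For B subset A, A \ B is the set of elements of A not in B, so |A \ B| = |A| - |B|.
|A| = 6, |B| = 3, so mu_c(A \ B) = 6 - 3 = 3.

3


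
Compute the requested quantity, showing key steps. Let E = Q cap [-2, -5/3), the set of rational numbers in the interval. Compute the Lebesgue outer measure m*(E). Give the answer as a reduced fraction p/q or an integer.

E = Q cap [-2, -5/3) is a subset of Q, which is countable. Enumerate Q = {q_1, q_2, ...}; for any eps > 0, cover q_k by the open interval (q_k - eps/2^(k+1), q_k + eps/2^(k+1)), of length eps/2^k. The total cover length is sum_{k>=1} eps/2^k = eps. Hence m*(E) <= m*(Q) <= eps for every eps > 0, and since outer measure is non-negative, m*(E) = 0.

0


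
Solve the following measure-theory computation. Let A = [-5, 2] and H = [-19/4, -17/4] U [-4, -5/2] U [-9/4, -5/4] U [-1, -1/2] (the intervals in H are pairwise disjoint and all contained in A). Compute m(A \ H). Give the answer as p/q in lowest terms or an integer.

The ambient interval has length m(A) = 2 - (-5) = 7.
Since the holes are disjoint and sit inside A, by finite additivity
  m(H) = sum_i (b_i - a_i), and m(A \ H) = m(A) - m(H).
Computing the hole measures:
  m(H_1) = -17/4 - (-19/4) = 1/2.
  m(H_2) = -5/2 - (-4) = 3/2.
  m(H_3) = -5/4 - (-9/4) = 1.
  m(H_4) = -1/2 - (-1) = 1/2.
Summed: m(H) = 1/2 + 3/2 + 1 + 1/2 = 7/2.
So m(A \ H) = 7 - 7/2 = 7/2.

7/2


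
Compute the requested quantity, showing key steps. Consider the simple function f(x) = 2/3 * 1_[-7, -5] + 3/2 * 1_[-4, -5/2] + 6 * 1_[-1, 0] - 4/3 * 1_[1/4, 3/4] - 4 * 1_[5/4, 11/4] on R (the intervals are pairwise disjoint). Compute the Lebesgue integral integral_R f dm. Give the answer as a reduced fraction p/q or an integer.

For a simple function f = sum_i c_i * 1_{A_i} with disjoint A_i,
  integral f dm = sum_i c_i * m(A_i).
Lengths of the A_i:
  m(A_1) = -5 - (-7) = 2.
  m(A_2) = -5/2 - (-4) = 3/2.
  m(A_3) = 0 - (-1) = 1.
  m(A_4) = 3/4 - 1/4 = 1/2.
  m(A_5) = 11/4 - 5/4 = 3/2.
Contributions c_i * m(A_i):
  (2/3) * (2) = 4/3.
  (3/2) * (3/2) = 9/4.
  (6) * (1) = 6.
  (-4/3) * (1/2) = -2/3.
  (-4) * (3/2) = -6.
Total: 4/3 + 9/4 + 6 - 2/3 - 6 = 35/12.

35/12


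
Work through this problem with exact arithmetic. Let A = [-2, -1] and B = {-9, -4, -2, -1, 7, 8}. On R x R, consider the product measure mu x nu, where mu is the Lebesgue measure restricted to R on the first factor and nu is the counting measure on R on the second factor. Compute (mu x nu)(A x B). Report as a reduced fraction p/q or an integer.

For a measurable rectangle A x B, the product measure satisfies
  (mu x nu)(A x B) = mu(A) * nu(B).
  mu(A) = 1.
  nu(B) = 6.
  (mu x nu)(A x B) = 1 * 6 = 6.

6


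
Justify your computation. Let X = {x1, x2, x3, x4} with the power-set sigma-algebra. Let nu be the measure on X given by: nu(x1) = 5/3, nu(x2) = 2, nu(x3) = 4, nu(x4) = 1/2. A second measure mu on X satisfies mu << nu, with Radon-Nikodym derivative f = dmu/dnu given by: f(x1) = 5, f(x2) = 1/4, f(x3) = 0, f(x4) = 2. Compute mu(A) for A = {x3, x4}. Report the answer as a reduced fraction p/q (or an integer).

By the defining property of the Radon-Nikodym derivative, for every measurable set A,
  mu(A) = integral_A f dnu.
Since nu is a discrete measure concentrated on the atoms of X, the integral over A reduces to the sum
  mu(A) = sum_{x in A} f(x) * nu({x}).
Computing each term:
  x3: f(x3) * nu(x3) = 0 * 4 = 0.
  x4: f(x4) * nu(x4) = 2 * 1/2 = 1.
Summing: mu(A) = 0 + 1 = 1.

1


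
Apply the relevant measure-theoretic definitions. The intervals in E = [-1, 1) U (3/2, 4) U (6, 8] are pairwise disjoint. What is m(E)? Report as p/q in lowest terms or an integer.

For pairwise disjoint intervals, m(union_i I_i) = sum_i m(I_i),
and m is invariant under swapping open/closed endpoints (single points have measure 0).
So m(E) = sum_i (b_i - a_i).
  I_1 has length 1 - (-1) = 2.
  I_2 has length 4 - 3/2 = 5/2.
  I_3 has length 8 - 6 = 2.
Summing:
  m(E) = 2 + 5/2 + 2 = 13/2.

13/2


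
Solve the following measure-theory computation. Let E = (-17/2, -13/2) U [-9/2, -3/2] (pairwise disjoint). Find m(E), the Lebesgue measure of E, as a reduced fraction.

For pairwise disjoint intervals, m(union_i I_i) = sum_i m(I_i),
and m is invariant under swapping open/closed endpoints (single points have measure 0).
So m(E) = sum_i (b_i - a_i).
  I_1 has length -13/2 - (-17/2) = 2.
  I_2 has length -3/2 - (-9/2) = 3.
Summing:
  m(E) = 2 + 3 = 5.

5


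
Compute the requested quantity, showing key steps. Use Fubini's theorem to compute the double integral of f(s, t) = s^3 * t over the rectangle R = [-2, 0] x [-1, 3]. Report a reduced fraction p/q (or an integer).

f(s, t) is a tensor product of a function of s and a function of t, and both factors are bounded continuous (hence Lebesgue integrable) on the rectangle, so Fubini's theorem applies:
  integral_R f d(m x m) = (integral_a1^b1 s^3 ds) * (integral_a2^b2 t dt).
Inner integral in s: integral_{-2}^{0} s^3 ds = (0^4 - (-2)^4)/4
  = -4.
Inner integral in t: integral_{-1}^{3} t dt = (3^2 - (-1)^2)/2
  = 4.
Product: (-4) * (4) = -16.

-16


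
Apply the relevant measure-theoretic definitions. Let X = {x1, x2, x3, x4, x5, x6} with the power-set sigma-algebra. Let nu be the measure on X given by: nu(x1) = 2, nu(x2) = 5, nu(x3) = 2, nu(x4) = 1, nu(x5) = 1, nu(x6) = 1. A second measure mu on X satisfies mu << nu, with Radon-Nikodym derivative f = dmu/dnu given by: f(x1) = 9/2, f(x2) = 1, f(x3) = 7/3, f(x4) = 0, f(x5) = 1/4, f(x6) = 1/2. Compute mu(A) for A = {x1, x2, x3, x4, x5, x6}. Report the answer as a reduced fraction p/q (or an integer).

By the defining property of the Radon-Nikodym derivative, for every measurable set A,
  mu(A) = integral_A f dnu.
Since nu is a discrete measure concentrated on the atoms of X, the integral over A reduces to the sum
  mu(A) = sum_{x in A} f(x) * nu({x}).
Computing each term:
  x1: f(x1) * nu(x1) = 9/2 * 2 = 9.
  x2: f(x2) * nu(x2) = 1 * 5 = 5.
  x3: f(x3) * nu(x3) = 7/3 * 2 = 14/3.
  x4: f(x4) * nu(x4) = 0 * 1 = 0.
  x5: f(x5) * nu(x5) = 1/4 * 1 = 1/4.
  x6: f(x6) * nu(x6) = 1/2 * 1 = 1/2.
Summing: mu(A) = 9 + 5 + 14/3 + 0 + 1/4 + 1/2 = 233/12.

233/12


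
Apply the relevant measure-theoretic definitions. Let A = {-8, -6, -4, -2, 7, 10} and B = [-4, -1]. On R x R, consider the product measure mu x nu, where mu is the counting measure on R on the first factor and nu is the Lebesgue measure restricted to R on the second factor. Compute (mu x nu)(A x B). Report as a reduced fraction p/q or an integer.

For a measurable rectangle A x B, the product measure satisfies
  (mu x nu)(A x B) = mu(A) * nu(B).
  mu(A) = 6.
  nu(B) = 3.
  (mu x nu)(A x B) = 6 * 3 = 18.

18


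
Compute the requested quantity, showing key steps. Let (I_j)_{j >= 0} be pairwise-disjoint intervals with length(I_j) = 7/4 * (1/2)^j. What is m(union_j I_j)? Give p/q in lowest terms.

By countable additivity of the Lebesgue measure on pairwise disjoint measurable sets,
  m(union_{j >= 0} I_j) = sum_{j >= 0} m(I_j) = sum_{j >= 0} a * r^j,
  with a = 7/4 and r = 1/2.
Since 0 < r = 1/2 < 1, the geometric series converges:
  sum_{j >= 0} a * r^j = a / (1 - r).
  = 7/4 / (1 - 1/2)
  = 7/4 / (1/2)
  = 7/2.

7/2


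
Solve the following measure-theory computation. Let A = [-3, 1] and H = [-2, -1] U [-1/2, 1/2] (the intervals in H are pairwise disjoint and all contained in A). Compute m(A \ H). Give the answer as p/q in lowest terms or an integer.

The ambient interval has length m(A) = 1 - (-3) = 4.
Since the holes are disjoint and sit inside A, by finite additivity
  m(H) = sum_i (b_i - a_i), and m(A \ H) = m(A) - m(H).
Computing the hole measures:
  m(H_1) = -1 - (-2) = 1.
  m(H_2) = 1/2 - (-1/2) = 1.
Summed: m(H) = 1 + 1 = 2.
So m(A \ H) = 4 - 2 = 2.

2


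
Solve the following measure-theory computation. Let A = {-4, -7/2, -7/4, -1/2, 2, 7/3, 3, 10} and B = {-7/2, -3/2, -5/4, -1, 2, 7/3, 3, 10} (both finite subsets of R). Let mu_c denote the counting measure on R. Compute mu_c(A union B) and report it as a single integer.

Counting measure on a finite set equals cardinality. By inclusion-exclusion, |A union B| = |A| + |B| - |A cap B|.
|A| = 8, |B| = 8, |A cap B| = 5.
So mu_c(A union B) = 8 + 8 - 5 = 11.

11


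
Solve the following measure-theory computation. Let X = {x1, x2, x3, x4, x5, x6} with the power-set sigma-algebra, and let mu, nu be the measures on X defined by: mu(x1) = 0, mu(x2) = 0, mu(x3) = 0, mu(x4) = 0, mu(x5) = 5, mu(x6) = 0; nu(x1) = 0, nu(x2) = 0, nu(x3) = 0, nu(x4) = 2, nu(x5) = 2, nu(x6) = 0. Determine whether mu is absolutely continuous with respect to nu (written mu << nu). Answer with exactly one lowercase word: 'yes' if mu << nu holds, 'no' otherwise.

mu << nu means: every nu-null measurable set is also mu-null; equivalently, for every atom x, if nu({x}) = 0 then mu({x}) = 0.
Checking each atom:
  x1: nu = 0, mu = 0 -> consistent with mu << nu.
  x2: nu = 0, mu = 0 -> consistent with mu << nu.
  x3: nu = 0, mu = 0 -> consistent with mu << nu.
  x4: nu = 2 > 0 -> no constraint.
  x5: nu = 2 > 0 -> no constraint.
  x6: nu = 0, mu = 0 -> consistent with mu << nu.
No atom violates the condition. Therefore mu << nu.

yes


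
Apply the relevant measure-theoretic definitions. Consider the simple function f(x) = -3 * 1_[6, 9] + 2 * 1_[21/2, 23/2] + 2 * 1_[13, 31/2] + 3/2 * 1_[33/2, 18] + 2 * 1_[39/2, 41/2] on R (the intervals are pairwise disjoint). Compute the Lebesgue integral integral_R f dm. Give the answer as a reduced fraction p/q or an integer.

For a simple function f = sum_i c_i * 1_{A_i} with disjoint A_i,
  integral f dm = sum_i c_i * m(A_i).
Lengths of the A_i:
  m(A_1) = 9 - 6 = 3.
  m(A_2) = 23/2 - 21/2 = 1.
  m(A_3) = 31/2 - 13 = 5/2.
  m(A_4) = 18 - 33/2 = 3/2.
  m(A_5) = 41/2 - 39/2 = 1.
Contributions c_i * m(A_i):
  (-3) * (3) = -9.
  (2) * (1) = 2.
  (2) * (5/2) = 5.
  (3/2) * (3/2) = 9/4.
  (2) * (1) = 2.
Total: -9 + 2 + 5 + 9/4 + 2 = 9/4.

9/4


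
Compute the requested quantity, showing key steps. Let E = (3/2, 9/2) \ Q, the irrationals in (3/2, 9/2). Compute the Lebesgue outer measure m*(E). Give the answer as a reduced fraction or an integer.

The interval I = (3/2, 9/2) has m(I) = 9/2 - 3/2 = 3 (endpoints are measure-zero, so open/closed/half-open agree). Write I = (I cap Q) u (I \ Q). The rationals in I are countable, so m*(I cap Q) = 0 (cover each rational by intervals whose total length is arbitrarily small). By countable subadditivity m*(I) <= m*(I cap Q) + m*(I \ Q), hence m*(I \ Q) >= m(I) = 3. The reverse inequality m*(I \ Q) <= m*(I) = 3 is trivial since (I \ Q) is a subset of I. Therefore m*(I \ Q) = 3.

3


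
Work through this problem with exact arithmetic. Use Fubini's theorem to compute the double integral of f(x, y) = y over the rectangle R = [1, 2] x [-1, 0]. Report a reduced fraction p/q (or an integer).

f(x, y) is a tensor product of a function of x and a function of y, and both factors are bounded continuous (hence Lebesgue integrable) on the rectangle, so Fubini's theorem applies:
  integral_R f d(m x m) = (integral_a1^b1 1 dx) * (integral_a2^b2 y dy).
Inner integral in x: integral_{1}^{2} 1 dx = (2^1 - 1^1)/1
  = 1.
Inner integral in y: integral_{-1}^{0} y dy = (0^2 - (-1)^2)/2
  = -1/2.
Product: (1) * (-1/2) = -1/2.

-1/2


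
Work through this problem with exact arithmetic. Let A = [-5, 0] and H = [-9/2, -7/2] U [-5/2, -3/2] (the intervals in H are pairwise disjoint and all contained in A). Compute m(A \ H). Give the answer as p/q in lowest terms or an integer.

The ambient interval has length m(A) = 0 - (-5) = 5.
Since the holes are disjoint and sit inside A, by finite additivity
  m(H) = sum_i (b_i - a_i), and m(A \ H) = m(A) - m(H).
Computing the hole measures:
  m(H_1) = -7/2 - (-9/2) = 1.
  m(H_2) = -3/2 - (-5/2) = 1.
Summed: m(H) = 1 + 1 = 2.
So m(A \ H) = 5 - 2 = 3.

3


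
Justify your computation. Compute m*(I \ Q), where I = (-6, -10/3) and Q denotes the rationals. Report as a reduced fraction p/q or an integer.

The interval I = (-6, -10/3) has m(I) = -10/3 - (-6) = 8/3 (endpoints are measure-zero, so open/closed/half-open agree). Write I = (I cap Q) u (I \ Q). The rationals in I are countable, so m*(I cap Q) = 0 (cover each rational by intervals whose total length is arbitrarily small). By countable subadditivity m*(I) <= m*(I cap Q) + m*(I \ Q), hence m*(I \ Q) >= m(I) = 8/3. The reverse inequality m*(I \ Q) <= m*(I) = 8/3 is trivial since (I \ Q) is a subset of I. Therefore m*(I \ Q) = 8/3.

8/3


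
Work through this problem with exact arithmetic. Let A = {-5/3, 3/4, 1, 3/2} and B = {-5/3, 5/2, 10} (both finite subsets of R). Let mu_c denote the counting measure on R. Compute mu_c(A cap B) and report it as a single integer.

Counting measure on a finite set equals cardinality. mu_c(A cap B) = |A cap B| (elements appearing in both).
Enumerating the elements of A that also lie in B gives 1 element(s).
So mu_c(A cap B) = 1.

1


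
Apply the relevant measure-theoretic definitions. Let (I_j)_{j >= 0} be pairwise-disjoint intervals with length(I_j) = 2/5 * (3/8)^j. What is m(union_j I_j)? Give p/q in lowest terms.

By countable additivity of the Lebesgue measure on pairwise disjoint measurable sets,
  m(union_{j >= 0} I_j) = sum_{j >= 0} m(I_j) = sum_{j >= 0} a * r^j,
  with a = 2/5 and r = 3/8.
Since 0 < r = 3/8 < 1, the geometric series converges:
  sum_{j >= 0} a * r^j = a / (1 - r).
  = 2/5 / (1 - 3/8)
  = 2/5 / (5/8)
  = 16/25.

16/25


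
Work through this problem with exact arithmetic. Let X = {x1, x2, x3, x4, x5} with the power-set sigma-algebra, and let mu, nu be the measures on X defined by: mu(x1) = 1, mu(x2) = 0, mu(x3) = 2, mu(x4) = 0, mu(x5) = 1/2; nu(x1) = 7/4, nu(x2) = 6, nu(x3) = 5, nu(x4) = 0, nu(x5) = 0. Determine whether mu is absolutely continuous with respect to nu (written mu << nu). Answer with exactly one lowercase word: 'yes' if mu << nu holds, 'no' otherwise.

mu << nu means: every nu-null measurable set is also mu-null; equivalently, for every atom x, if nu({x}) = 0 then mu({x}) = 0.
Checking each atom:
  x1: nu = 7/4 > 0 -> no constraint.
  x2: nu = 6 > 0 -> no constraint.
  x3: nu = 5 > 0 -> no constraint.
  x4: nu = 0, mu = 0 -> consistent with mu << nu.
  x5: nu = 0, mu = 1/2 > 0 -> violates mu << nu.
The atom(s) x5 violate the condition (nu = 0 but mu > 0). Therefore mu is NOT absolutely continuous w.r.t. nu.

no
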